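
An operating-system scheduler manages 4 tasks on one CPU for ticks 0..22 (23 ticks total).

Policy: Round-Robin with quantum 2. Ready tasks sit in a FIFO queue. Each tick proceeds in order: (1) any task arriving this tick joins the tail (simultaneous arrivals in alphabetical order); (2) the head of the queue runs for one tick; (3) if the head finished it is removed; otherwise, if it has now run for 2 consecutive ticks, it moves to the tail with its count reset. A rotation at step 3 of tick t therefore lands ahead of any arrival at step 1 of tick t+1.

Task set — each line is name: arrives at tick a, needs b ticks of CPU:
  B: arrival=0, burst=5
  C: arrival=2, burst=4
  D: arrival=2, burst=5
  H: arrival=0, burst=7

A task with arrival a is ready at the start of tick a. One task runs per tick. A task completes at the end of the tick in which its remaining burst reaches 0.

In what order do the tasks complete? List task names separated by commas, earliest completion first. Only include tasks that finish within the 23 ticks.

t=0: queue=[B,H] q_used=0 → run B
t=1: queue=[B,H] q_used=1 → run B
t=2: queue=[H,B,C,D] q_used=0 → run H
t=3: queue=[H,B,C,D] q_used=1 → run H
t=4: queue=[B,C,D,H] q_used=0 → run B
t=5: queue=[B,C,D,H] q_used=1 → run B
t=6: queue=[C,D,H,B] q_used=0 → run C
t=7: queue=[C,D,H,B] q_used=1 → run C
t=8: queue=[D,H,B,C] q_used=0 → run D
t=9: queue=[D,H,B,C] q_used=1 → run D
t=10: queue=[H,B,C,D] q_used=0 → run H
t=11: queue=[H,B,C,D] q_used=1 → run H
t=12: queue=[B,C,D,H] q_used=0 → run B
t=13: queue=[C,D,H] q_used=0 → run C
t=14: queue=[C,D,H] q_used=1 → run C
t=15: queue=[D,H] q_used=0 → run D
t=16: queue=[D,H] q_used=1 → run D
t=17: queue=[H,D] q_used=0 → run H
t=18: queue=[H,D] q_used=1 → run H
t=19: queue=[D,H] q_used=0 → run D
t=20: queue=[H] q_used=0 → run H
t=21: (idle)
t=22: (idle)

completion order = B, C, D, H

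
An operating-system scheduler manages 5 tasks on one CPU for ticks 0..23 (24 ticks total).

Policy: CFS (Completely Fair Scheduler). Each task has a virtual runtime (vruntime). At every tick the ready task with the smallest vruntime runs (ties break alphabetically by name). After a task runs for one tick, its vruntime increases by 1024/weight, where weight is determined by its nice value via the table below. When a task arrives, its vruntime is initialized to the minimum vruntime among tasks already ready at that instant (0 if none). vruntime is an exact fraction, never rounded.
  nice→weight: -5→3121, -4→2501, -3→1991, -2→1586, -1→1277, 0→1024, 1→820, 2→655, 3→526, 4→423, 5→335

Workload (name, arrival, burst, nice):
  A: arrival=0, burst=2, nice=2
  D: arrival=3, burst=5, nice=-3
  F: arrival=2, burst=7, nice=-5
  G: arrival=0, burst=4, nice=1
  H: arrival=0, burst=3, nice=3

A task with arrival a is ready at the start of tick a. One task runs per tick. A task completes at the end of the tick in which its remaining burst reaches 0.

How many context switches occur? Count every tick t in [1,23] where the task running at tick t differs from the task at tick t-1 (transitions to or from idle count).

context switches = 19

t=0: vr[A=0 G=0 H=0] → run A
t=1: vr[A=1024/655 G=0 H=0] → run G
t=2: vr[A=1024/655 F=0 G=256/205 H=0] → run F
t=3: vr[A=1024/655 D=0 F=1024/3121 G=256/205 H=0] → run D
t=4: vr[A=1024/655 D=1024/1991 F=1024/3121 G=256/205 H=0] → run H
t=5: vr[A=1024/655 D=1024/1991 F=1024/3121 G=256/205 H=512/263] → run F
t=6: vr[A=1024/655 D=1024/1991 F=2048/3121 G=256/205 H=512/263] → run D
t=7: vr[A=1024/655 D=2048/1991 F=2048/3121 G=256/205 H=512/263] → run F
t=8: vr[A=1024/655 D=2048/1991 F=3072/3121 G=256/205 H=512/263] → run F
t=9: vr[A=1024/655 D=2048/1991 F=4096/3121 G=256/205 H=512/263] → run D
t=10: vr[A=1024/655 D=3072/1991 F=4096/3121 G=256/205 H=512/263] → run G
t=11: vr[A=1024/655 D=3072/1991 F=4096/3121 G=512/205 H=512/263] → run F
t=12: vr[A=1024/655 D=3072/1991 F=5120/3121 G=512/205 H=512/263] → run D
t=13: vr[A=1024/655 D=4096/1991 F=5120/3121 G=512/205 H=512/263] → run A
t=14: vr[D=4096/1991 F=5120/3121 G=512/205 H=512/263] → run F
t=15: vr[D=4096/1991 F=6144/3121 G=512/205 H=512/263] → run H
t=16: vr[D=4096/1991 F=6144/3121 G=512/205 H=1024/263] → run F
t=17: vr[D=4096/1991 G=512/205 H=1024/263] → run D
t=18: vr[G=512/205 H=1024/263] → run G
t=19: vr[G=768/205 H=1024/263] → run G
t=20: vr[H=1024/263] → run H
t=21: (idle)
t=22: (idle)
t=23: (idle)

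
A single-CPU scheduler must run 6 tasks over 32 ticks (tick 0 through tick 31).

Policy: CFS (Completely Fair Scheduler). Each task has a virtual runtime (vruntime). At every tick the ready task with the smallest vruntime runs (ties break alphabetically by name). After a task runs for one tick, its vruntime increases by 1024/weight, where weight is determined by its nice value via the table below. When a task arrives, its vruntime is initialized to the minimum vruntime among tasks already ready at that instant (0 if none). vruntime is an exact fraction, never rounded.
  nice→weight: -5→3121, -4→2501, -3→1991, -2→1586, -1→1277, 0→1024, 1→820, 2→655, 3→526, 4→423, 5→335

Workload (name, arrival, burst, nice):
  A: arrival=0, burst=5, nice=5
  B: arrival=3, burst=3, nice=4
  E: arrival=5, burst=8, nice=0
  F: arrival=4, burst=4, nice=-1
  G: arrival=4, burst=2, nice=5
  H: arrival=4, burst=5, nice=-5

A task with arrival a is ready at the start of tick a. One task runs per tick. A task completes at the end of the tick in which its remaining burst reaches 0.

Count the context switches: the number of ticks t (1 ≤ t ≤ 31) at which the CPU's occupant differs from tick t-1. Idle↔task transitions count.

t=0: vr[A=0] → run A
t=1: vr[A=1024/335] → run A
t=2: vr[A=2048/335] → run A
t=3: vr[A=3072/335 B=3072/335] → run A
t=4: vr[A=4096/335 B=3072/335 F=3072/335 G=3072/335 H=3072/335] → run B
t=5: vr[A=4096/335 B=1642496/141705 E=3072/335 F=3072/335 G=3072/335 H=3072/335] → run E
t=6: vr[A=4096/335 B=1642496/141705 E=3407/335 F=3072/335 G=3072/335 H=3072/335] → run F
t=7: vr[A=4096/335 B=1642496/141705 E=3407/335 F=4265984/427795 G=3072/335 H=3072/335] → run G
t=8: vr[A=4096/335 B=1642496/141705 E=3407/335 F=4265984/427795 G=4096/335 H=3072/335] → run H
t=9: vr[A=4096/335 B=1642496/141705 E=3407/335 F=4265984/427795 G=4096/335 H=9930752/1045535] → run H
t=10: vr[A=4096/335 B=1642496/141705 E=3407/335 F=4265984/427795 G=4096/335 H=10273792/1045535] → run H
t=11: vr[A=4096/335 B=1642496/141705 E=3407/335 F=4265984/427795 G=4096/335 H=10616832/1045535] → run F
t=12: vr[A=4096/335 B=1642496/141705 E=3407/335 F=4609024/427795 G=4096/335 H=10616832/1045535] → run H
t=13: vr[A=4096/335 B=1642496/141705 E=3407/335 F=4609024/427795 G=4096/335 H=10959872/1045535] → run E
t=14: vr[A=4096/335 B=1642496/141705 E=3742/335 F=4609024/427795 G=4096/335 H=10959872/1045535] → run H
t=15: vr[A=4096/335 B=1642496/141705 E=3742/335 F=4609024/427795 G=4096/335] → run F
t=16: vr[A=4096/335 B=1642496/141705 E=3742/335 F=4952064/427795 G=4096/335] → run E
t=17: vr[A=4096/335 B=1642496/141705 E=4077/335 F=4952064/427795 G=4096/335] → run F
t=18: vr[A=4096/335 B=1642496/141705 E=4077/335 G=4096/335] → run B
t=19: vr[A=4096/335 B=1985536/141705 E=4077/335 G=4096/335] → run E
t=20: vr[A=4096/335 B=1985536/141705 E=4412/335 G=4096/335] → run A
t=21: vr[B=1985536/141705 E=4412/335 G=4096/335] → run G
t=22: vr[B=1985536/141705 E=4412/335] → run E
t=23: vr[B=1985536/141705 E=4747/335] → run B
t=24: vr[E=4747/335] → run E
t=25: vr[E=5082/335] → run E
t=26: vr[E=5417/335] → run E
t=27: (idle)
t=28: (idle)
t=29: (idle)
t=30: (idle)
t=31: (idle)

context switches = 20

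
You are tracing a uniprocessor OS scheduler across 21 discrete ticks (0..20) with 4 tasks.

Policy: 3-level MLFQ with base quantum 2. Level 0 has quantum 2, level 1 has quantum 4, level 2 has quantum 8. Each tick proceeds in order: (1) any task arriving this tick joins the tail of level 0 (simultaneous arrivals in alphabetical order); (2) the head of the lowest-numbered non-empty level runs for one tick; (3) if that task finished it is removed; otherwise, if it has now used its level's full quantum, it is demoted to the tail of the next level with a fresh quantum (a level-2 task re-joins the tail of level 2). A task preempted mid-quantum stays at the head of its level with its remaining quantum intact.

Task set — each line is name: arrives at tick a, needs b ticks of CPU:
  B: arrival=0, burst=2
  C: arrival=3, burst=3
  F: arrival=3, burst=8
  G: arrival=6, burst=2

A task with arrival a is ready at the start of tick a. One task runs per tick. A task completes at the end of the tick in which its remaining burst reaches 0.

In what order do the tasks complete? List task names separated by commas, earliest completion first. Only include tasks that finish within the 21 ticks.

completion order = B, G, C, F

t=0: L0/L1/L2 = B/-/- → run B
t=1: L0/L1/L2 = B/-/- → run B
t=2: (idle)
t=3: L0/L1/L2 = CF/-/- → run C
t=4: L0/L1/L2 = CF/-/- → run C
t=5: L0/L1/L2 = F/C/- → run F
t=6: L0/L1/L2 = FG/C/- → run F
t=7: L0/L1/L2 = G/CF/- → run G
t=8: L0/L1/L2 = G/CF/- → run G
t=9: L0/L1/L2 = -/CF/- → run C
t=10: L0/L1/L2 = -/F/- → run F
t=11: L0/L1/L2 = -/F/- → run F
t=12: L0/L1/L2 = -/F/- → run F
t=13: L0/L1/L2 = -/F/- → run F
t=14: L0/L1/L2 = -/-/F → run F
t=15: L0/L1/L2 = -/-/F → run F
t=16: (idle)
t=17: (idle)
t=18: (idle)
t=19: (idle)
t=20: (idle)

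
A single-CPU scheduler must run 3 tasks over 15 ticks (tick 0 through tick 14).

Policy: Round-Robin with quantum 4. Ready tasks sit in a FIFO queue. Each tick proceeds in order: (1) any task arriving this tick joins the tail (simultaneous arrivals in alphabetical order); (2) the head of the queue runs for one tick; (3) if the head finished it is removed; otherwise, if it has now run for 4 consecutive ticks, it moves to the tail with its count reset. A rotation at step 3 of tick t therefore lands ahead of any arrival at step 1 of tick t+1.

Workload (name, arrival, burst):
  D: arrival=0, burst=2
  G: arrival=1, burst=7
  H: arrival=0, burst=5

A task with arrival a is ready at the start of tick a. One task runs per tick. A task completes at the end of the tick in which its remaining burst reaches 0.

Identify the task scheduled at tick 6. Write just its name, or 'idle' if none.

running at tick 6 = G

t=0: queue=[D,H] q_used=0 → run D
t=1: queue=[D,H,G] q_used=1 → run D
t=2: queue=[H,G] q_used=0 → run H
t=3: queue=[H,G] q_used=1 → run H
t=4: queue=[H,G] q_used=2 → run H
t=5: queue=[H,G] q_used=3 → run H
t=6: queue=[G,H] q_used=0 → run G
t=7: queue=[G,H] q_used=1 → run G
t=8: queue=[G,H] q_used=2 → run G
t=9: queue=[G,H] q_used=3 → run G
t=10: queue=[H,G] q_used=0 → run H
t=11: queue=[G] q_used=0 → run G
t=12: queue=[G] q_used=1 → run G
t=13: queue=[G] q_used=2 → run G
t=14: (idle)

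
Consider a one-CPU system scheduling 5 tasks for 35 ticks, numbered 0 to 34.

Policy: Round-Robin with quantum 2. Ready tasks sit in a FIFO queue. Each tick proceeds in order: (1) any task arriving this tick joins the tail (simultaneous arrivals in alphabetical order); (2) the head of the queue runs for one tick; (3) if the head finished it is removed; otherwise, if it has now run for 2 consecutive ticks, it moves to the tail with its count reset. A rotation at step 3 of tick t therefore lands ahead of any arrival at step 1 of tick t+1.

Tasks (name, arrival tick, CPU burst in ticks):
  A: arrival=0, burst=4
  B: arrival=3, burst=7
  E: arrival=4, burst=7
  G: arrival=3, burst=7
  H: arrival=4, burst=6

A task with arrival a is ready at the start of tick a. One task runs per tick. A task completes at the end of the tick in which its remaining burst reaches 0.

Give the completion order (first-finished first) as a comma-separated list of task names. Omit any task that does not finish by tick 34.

t=0: queue=[A] q_used=0 → run A
t=1: queue=[A] q_used=1 → run A
t=2: queue=[A] q_used=0 → run A
t=3: queue=[A,B,G] q_used=1 → run A
t=4: queue=[B,G,E,H] q_used=0 → run B
t=5: queue=[B,G,E,H] q_used=1 → run B
t=6: queue=[G,E,H,B] q_used=0 → run G
t=7: queue=[G,E,H,B] q_used=1 → run G
t=8: queue=[E,H,B,G] q_used=0 → run E
t=9: queue=[E,H,B,G] q_used=1 → run E
t=10: queue=[H,B,G,E] q_used=0 → run H
t=11: queue=[H,B,G,E] q_used=1 → run H
t=12: queue=[B,G,E,H] q_used=0 → run B
t=13: queue=[B,G,E,H] q_used=1 → run B
t=14: queue=[G,E,H,B] q_used=0 → run G
t=15: queue=[G,E,H,B] q_used=1 → run G
t=16: queue=[E,H,B,G] q_used=0 → run E
t=17: queue=[E,H,B,G] q_used=1 → run E
t=18: queue=[H,B,G,E] q_used=0 → run H
t=19: queue=[H,B,G,E] q_used=1 → run H
t=20: queue=[B,G,E,H] q_used=0 → run B
t=21: queue=[B,G,E,H] q_used=1 → run B
t=22: queue=[G,E,H,B] q_used=0 → run G
t=23: queue=[G,E,H,B] q_used=1 → run G
t=24: queue=[E,H,B,G] q_used=0 → run E
t=25: queue=[E,H,B,G] q_used=1 → run E
t=26: queue=[H,B,G,E] q_used=0 → run H
t=27: queue=[H,B,G,E] q_used=1 → run H
t=28: queue=[B,G,E] q_used=0 → run B
t=29: queue=[G,E] q_used=0 → run G
t=30: queue=[E] q_used=0 → run E
t=31: (idle)
t=32: (idle)
t=33: (idle)
t=34: (idle)

completion order = A, H, B, G, E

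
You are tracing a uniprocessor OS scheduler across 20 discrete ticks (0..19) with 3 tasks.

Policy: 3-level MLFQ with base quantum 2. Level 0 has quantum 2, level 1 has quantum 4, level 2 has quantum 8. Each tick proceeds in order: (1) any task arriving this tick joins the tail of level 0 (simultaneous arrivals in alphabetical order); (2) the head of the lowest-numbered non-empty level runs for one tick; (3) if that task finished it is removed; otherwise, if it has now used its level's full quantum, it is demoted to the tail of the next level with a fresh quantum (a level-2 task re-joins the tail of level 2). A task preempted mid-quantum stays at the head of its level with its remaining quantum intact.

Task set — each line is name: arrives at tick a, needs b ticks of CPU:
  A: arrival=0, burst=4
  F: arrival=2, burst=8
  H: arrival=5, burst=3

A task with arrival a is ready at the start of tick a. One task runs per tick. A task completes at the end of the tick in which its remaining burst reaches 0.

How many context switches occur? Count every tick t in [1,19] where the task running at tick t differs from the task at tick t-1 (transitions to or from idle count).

context switches = 8

t=0: L0/L1/L2 = A/-/- → run A
t=1: L0/L1/L2 = A/-/- → run A
t=2: L0/L1/L2 = F/A/- → run F
t=3: L0/L1/L2 = F/A/- → run F
t=4: L0/L1/L2 = -/AF/- → run A
t=5: L0/L1/L2 = H/AF/- → run H
t=6: L0/L1/L2 = H/AF/- → run H
t=7: L0/L1/L2 = -/AFH/- → run A
t=8: L0/L1/L2 = -/FH/- → run F
t=9: L0/L1/L2 = -/FH/- → run F
t=10: L0/L1/L2 = -/FH/- → run F
t=11: L0/L1/L2 = -/FH/- → run F
t=12: L0/L1/L2 = -/H/F → run H
t=13: L0/L1/L2 = -/-/F → run F
t=14: L0/L1/L2 = -/-/F → run F
t=15: (idle)
t=16: (idle)
t=17: (idle)
t=18: (idle)
t=19: (idle)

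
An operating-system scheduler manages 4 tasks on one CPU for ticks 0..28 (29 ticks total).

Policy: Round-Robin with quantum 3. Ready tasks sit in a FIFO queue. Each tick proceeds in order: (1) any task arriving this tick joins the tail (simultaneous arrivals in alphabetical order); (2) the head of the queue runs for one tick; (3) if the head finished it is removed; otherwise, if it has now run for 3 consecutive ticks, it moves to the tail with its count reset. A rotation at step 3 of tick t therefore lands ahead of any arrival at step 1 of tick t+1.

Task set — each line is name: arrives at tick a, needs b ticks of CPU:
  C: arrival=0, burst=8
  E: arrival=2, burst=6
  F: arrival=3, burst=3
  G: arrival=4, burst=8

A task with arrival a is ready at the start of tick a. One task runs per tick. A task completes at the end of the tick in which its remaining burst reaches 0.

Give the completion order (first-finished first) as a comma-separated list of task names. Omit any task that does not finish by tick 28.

completion order = F, E, C, G

t=0: queue=[C] q_used=0 → run C
t=1: queue=[C] q_used=1 → run C
t=2: queue=[C,E] q_used=2 → run C
t=3: queue=[E,C,F] q_used=0 → run E
t=4: queue=[E,C,F,G] q_used=1 → run E
t=5: queue=[E,C,F,G] q_used=2 → run E
t=6: queue=[C,F,G,E] q_used=0 → run C
t=7: queue=[C,F,G,E] q_used=1 → run C
t=8: queue=[C,F,G,E] q_used=2 → run C
t=9: queue=[F,G,E,C] q_used=0 → run F
t=10: queue=[F,G,E,C] q_used=1 → run F
t=11: queue=[F,G,E,C] q_used=2 → run F
t=12: queue=[G,E,C] q_used=0 → run G
t=13: queue=[G,E,C] q_used=1 → run G
t=14: queue=[G,E,C] q_used=2 → run G
t=15: queue=[E,C,G] q_used=0 → run E
t=16: queue=[E,C,G] q_used=1 → run E
t=17: queue=[E,C,G] q_used=2 → run E
t=18: queue=[C,G] q_used=0 → run C
t=19: queue=[C,G] q_used=1 → run C
t=20: queue=[G] q_used=0 → run G
t=21: queue=[G] q_used=1 → run G
t=22: queue=[G] q_used=2 → run G
t=23: queue=[G] q_used=0 → run G
t=24: queue=[G] q_used=1 → run G
t=25: (idle)
t=26: (idle)
t=27: (idle)
t=28: (idle)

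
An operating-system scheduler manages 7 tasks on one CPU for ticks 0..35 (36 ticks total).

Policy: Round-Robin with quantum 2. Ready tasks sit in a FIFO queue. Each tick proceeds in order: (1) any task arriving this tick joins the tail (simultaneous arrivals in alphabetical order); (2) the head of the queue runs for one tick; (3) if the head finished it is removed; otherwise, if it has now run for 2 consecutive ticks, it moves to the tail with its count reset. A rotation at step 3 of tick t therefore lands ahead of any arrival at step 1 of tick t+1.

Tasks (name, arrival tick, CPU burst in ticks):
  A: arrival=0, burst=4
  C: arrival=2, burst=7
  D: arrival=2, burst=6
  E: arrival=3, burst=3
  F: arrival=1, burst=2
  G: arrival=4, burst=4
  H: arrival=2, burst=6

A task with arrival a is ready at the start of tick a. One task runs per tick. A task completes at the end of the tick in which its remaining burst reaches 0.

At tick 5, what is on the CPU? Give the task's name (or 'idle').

t=0: queue=[A] q_used=0 → run A
t=1: queue=[A,F] q_used=1 → run A
t=2: queue=[F,A,C,D,H] q_used=0 → run F
t=3: queue=[F,A,C,D,H,E] q_used=1 → run F
t=4: queue=[A,C,D,H,E,G] q_used=0 → run A
t=5: queue=[A,C,D,H,E,G] q_used=1 → run A
t=6: queue=[C,D,H,E,G] q_used=0 → run C
t=7: queue=[C,D,H,E,G] q_used=1 → run C
t=8: queue=[D,H,E,G,C] q_used=0 → run D
t=9: queue=[D,H,E,G,C] q_used=1 → run D
t=10: queue=[H,E,G,C,D] q_used=0 → run H
t=11: queue=[H,E,G,C,D] q_used=1 → run H
t=12: queue=[E,G,C,D,H] q_used=0 → run E
t=13: queue=[E,G,C,D,H] q_used=1 → run E
t=14: queue=[G,C,D,H,E] q_used=0 → run G
t=15: queue=[G,C,D,H,E] q_used=1 → run G
t=16: queue=[C,D,H,E,G] q_used=0 → run C
t=17: queue=[C,D,H,E,G] q_used=1 → run C
t=18: queue=[D,H,E,G,C] q_used=0 → run D
t=19: queue=[D,H,E,G,C] q_used=1 → run D
t=20: queue=[H,E,G,C,D] q_used=0 → run H
t=21: queue=[H,E,G,C,D] q_used=1 → run H
t=22: queue=[E,G,C,D,H] q_used=0 → run E
t=23: queue=[G,C,D,H] q_used=0 → run G
t=24: queue=[G,C,D,H] q_used=1 → run G
t=25: queue=[C,D,H] q_used=0 → run C
t=26: queue=[C,D,H] q_used=1 → run C
t=27: queue=[D,H,C] q_used=0 → run D
t=28: queue=[D,H,C] q_used=1 → run D
t=29: queue=[H,C] q_used=0 → run H
t=30: queue=[H,C] q_used=1 → run H
t=31: queue=[C] q_used=0 → run C
t=32: (idle)
t=33: (idle)
t=34: (idle)
t=35: (idle)

running at tick 5 = A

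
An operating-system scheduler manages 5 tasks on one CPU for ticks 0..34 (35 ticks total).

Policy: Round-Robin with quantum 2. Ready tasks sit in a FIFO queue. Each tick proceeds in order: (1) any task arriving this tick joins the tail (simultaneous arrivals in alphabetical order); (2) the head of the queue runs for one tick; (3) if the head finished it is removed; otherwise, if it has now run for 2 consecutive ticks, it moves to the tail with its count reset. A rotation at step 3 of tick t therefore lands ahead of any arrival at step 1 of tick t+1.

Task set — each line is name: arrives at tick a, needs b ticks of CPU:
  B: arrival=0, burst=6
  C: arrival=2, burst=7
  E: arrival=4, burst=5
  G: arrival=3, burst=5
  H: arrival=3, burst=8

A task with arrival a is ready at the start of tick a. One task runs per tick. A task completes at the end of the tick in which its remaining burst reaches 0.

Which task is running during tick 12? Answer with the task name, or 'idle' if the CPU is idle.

t=0: queue=[B] q_used=0 → run B
t=1: queue=[B] q_used=1 → run B
t=2: queue=[B,C] q_used=0 → run B
t=3: queue=[B,C,G,H] q_used=1 → run B
t=4: queue=[C,G,H,B,E] q_used=0 → run C
t=5: queue=[C,G,H,B,E] q_used=1 → run C
t=6: queue=[G,H,B,E,C] q_used=0 → run G
t=7: queue=[G,H,B,E,C] q_used=1 → run G
t=8: queue=[H,B,E,C,G] q_used=0 → run H
t=9: queue=[H,B,E,C,G] q_used=1 → run H
t=10: queue=[B,E,C,G,H] q_used=0 → run B
t=11: queue=[B,E,C,G,H] q_used=1 → run B
t=12: queue=[E,C,G,H] q_used=0 → run E
t=13: queue=[E,C,G,H] q_used=1 → run E
t=14: queue=[C,G,H,E] q_used=0 → run C
t=15: queue=[C,G,H,E] q_used=1 → run C
t=16: queue=[G,H,E,C] q_used=0 → run G
t=17: queue=[G,H,E,C] q_used=1 → run G
t=18: queue=[H,E,C,G] q_used=0 → run H
t=19: queue=[H,E,C,G] q_used=1 → run H
t=20: queue=[E,C,G,H] q_used=0 → run E
t=21: queue=[E,C,G,H] q_used=1 → run E
t=22: queue=[C,G,H,E] q_used=0 → run C
t=23: queue=[C,G,H,E] q_used=1 → run C
t=24: queue=[G,H,E,C] q_used=0 → run G
t=25: queue=[H,E,C] q_used=0 → run H
t=26: queue=[H,E,C] q_used=1 → run H
t=27: queue=[E,C,H] q_used=0 → run E
t=28: queue=[C,H] q_used=0 → run C
t=29: queue=[H] q_used=0 → run H
t=30: queue=[H] q_used=1 → run H
t=31: (idle)
t=32: (idle)
t=33: (idle)
t=34: (idle)

running at tick 12 = E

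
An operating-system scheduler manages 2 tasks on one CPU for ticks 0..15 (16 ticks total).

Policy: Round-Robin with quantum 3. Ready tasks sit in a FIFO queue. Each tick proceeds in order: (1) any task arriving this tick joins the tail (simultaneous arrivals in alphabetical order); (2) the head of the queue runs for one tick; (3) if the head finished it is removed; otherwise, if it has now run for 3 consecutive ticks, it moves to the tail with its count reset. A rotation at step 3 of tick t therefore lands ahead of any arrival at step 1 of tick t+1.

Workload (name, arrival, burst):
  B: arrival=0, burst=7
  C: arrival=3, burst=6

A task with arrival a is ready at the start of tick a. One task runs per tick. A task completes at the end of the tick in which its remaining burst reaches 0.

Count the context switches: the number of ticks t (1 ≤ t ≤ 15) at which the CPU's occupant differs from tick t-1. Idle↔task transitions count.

t=0: queue=[B] q_used=0 → run B
t=1: queue=[B] q_used=1 → run B
t=2: queue=[B] q_used=2 → run B
t=3: queue=[B,C] q_used=0 → run B
t=4: queue=[B,C] q_used=1 → run B
t=5: queue=[B,C] q_used=2 → run B
t=6: queue=[C,B] q_used=0 → run C
t=7: queue=[C,B] q_used=1 → run C
t=8: queue=[C,B] q_used=2 → run C
t=9: queue=[B,C] q_used=0 → run B
t=10: queue=[C] q_used=0 → run C
t=11: queue=[C] q_used=1 → run C
t=12: queue=[C] q_used=2 → run C
t=13: (idle)
t=14: (idle)
t=15: (idle)

context switches = 4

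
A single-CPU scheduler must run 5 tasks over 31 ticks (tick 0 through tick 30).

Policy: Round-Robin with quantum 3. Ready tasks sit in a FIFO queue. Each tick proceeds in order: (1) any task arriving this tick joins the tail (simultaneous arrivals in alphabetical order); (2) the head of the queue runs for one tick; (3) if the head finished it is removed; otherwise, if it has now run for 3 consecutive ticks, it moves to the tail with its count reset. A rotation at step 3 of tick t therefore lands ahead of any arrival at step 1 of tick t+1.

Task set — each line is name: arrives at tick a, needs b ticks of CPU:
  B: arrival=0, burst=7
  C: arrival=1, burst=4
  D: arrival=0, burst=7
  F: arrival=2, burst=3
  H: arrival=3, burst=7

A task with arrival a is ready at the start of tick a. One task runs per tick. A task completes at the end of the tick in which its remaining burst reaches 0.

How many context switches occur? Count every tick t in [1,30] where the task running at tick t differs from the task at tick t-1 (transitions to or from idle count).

t=0: queue=[B,D] q_used=0 → run B
t=1: queue=[B,D,C] q_used=1 → run B
t=2: queue=[B,D,C,F] q_used=2 → run B
t=3: queue=[D,C,F,B,H] q_used=0 → run D
t=4: queue=[D,C,F,B,H] q_used=1 → run D
t=5: queue=[D,C,F,B,H] q_used=2 → run D
t=6: queue=[C,F,B,H,D] q_used=0 → run C
t=7: queue=[C,F,B,H,D] q_used=1 → run C
t=8: queue=[C,F,B,H,D] q_used=2 → run C
t=9: queue=[F,B,H,D,C] q_used=0 → run F
t=10: queue=[F,B,H,D,C] q_used=1 → run F
t=11: queue=[F,B,H,D,C] q_used=2 → run F
t=12: queue=[B,H,D,C] q_used=0 → run B
t=13: queue=[B,H,D,C] q_used=1 → run B
t=14: queue=[B,H,D,C] q_used=2 → run B
t=15: queue=[H,D,C,B] q_used=0 → run H
t=16: queue=[H,D,C,B] q_used=1 → run H
t=17: queue=[H,D,C,B] q_used=2 → run H
t=18: queue=[D,C,B,H] q_used=0 → run D
t=19: queue=[D,C,B,H] q_used=1 → run D
t=20: queue=[D,C,B,H] q_used=2 → run D
t=21: queue=[C,B,H,D] q_used=0 → run C
t=22: queue=[B,H,D] q_used=0 → run B
t=23: queue=[H,D] q_used=0 → run H
t=24: queue=[H,D] q_used=1 → run H
t=25: queue=[H,D] q_used=2 → run H
t=26: queue=[D,H] q_used=0 → run D
t=27: queue=[H] q_used=0 → run H
t=28: (idle)
t=29: (idle)
t=30: (idle)

context switches = 12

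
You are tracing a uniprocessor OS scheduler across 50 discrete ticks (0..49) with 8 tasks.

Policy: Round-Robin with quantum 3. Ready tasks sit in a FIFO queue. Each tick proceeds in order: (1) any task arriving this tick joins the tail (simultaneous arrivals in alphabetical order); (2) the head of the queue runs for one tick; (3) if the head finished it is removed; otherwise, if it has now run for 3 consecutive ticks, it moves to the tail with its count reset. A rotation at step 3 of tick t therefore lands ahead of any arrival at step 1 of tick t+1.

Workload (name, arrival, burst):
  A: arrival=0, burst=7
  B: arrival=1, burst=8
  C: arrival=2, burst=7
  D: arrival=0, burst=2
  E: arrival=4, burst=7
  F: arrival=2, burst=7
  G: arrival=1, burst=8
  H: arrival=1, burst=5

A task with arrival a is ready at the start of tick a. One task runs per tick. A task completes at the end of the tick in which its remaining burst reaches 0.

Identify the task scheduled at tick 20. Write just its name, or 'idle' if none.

t=0: queue=[A,D] q_used=0 → run A
t=1: queue=[A,D,B,G,H] q_used=1 → run A
t=2: queue=[A,D,B,G,H,C,F] q_used=2 → run A
t=3: queue=[D,B,G,H,C,F,A] q_used=0 → run D
t=4: queue=[D,B,G,H,C,F,A,E] q_used=1 → run D
t=5: queue=[B,G,H,C,F,A,E] q_used=0 → run B
t=6: queue=[B,G,H,C,F,A,E] q_used=1 → run B
t=7: queue=[B,G,H,C,F,A,E] q_used=2 → run B
t=8: queue=[G,H,C,F,A,E,B] q_used=0 → run G
t=9: queue=[G,H,C,F,A,E,B] q_used=1 → run G
t=10: queue=[G,H,C,F,A,E,B] q_used=2 → run G
t=11: queue=[H,C,F,A,E,B,G] q_used=0 → run H
t=12: queue=[H,C,F,A,E,B,G] q_used=1 → run H
t=13: queue=[H,C,F,A,E,B,G] q_used=2 → run H
t=14: queue=[C,F,A,E,B,G,H] q_used=0 → run C
t=15: queue=[C,F,A,E,B,G,H] q_used=1 → run C
t=16: queue=[C,F,A,E,B,G,H] q_used=2 → run C
t=17: queue=[F,A,E,B,G,H,C] q_used=0 → run F
t=18: queue=[F,A,E,B,G,H,C] q_used=1 → run F
t=19: queue=[F,A,E,B,G,H,C] q_used=2 → run F
t=20: queue=[A,E,B,G,H,C,F] q_used=0 → run A
t=21: queue=[A,E,B,G,H,C,F] q_used=1 → run A
t=22: queue=[A,E,B,G,H,C,F] q_used=2 → run A
t=23: queue=[E,B,G,H,C,F,A] q_used=0 → run E
t=24: queue=[E,B,G,H,C,F,A] q_used=1 → run E
t=25: queue=[E,B,G,H,C,F,A] q_used=2 → run E
t=26: queue=[B,G,H,C,F,A,E] q_used=0 → run B
t=27: queue=[B,G,H,C,F,A,E] q_used=1 → run B
t=28: queue=[B,G,H,C,F,A,E] q_used=2 → run B
t=29: queue=[G,H,C,F,A,E,B] q_used=0 → run G
t=30: queue=[G,H,C,F,A,E,B] q_used=1 → run G
t=31: queue=[G,H,C,F,A,E,B] q_used=2 → run G
t=32: queue=[H,C,F,A,E,B,G] q_used=0 → run H
t=33: queue=[H,C,F,A,E,B,G] q_used=1 → run H
t=34: queue=[C,F,A,E,B,G] q_used=0 → run C
t=35: queue=[C,F,A,E,B,G] q_used=1 → run C
t=36: queue=[C,F,A,E,B,G] q_used=2 → run C
t=37: queue=[F,A,E,B,G,C] q_used=0 → run F
t=38: queue=[F,A,E,B,G,C] q_used=1 → run F
t=39: queue=[F,A,E,B,G,C] q_used=2 → run F
t=40: queue=[A,E,B,G,C,F] q_used=0 → run A
t=41: queue=[E,B,G,C,F] q_used=0 → run E
t=42: queue=[E,B,G,C,F] q_used=1 → run E
t=43: queue=[E,B,G,C,F] q_used=2 → run E
t=44: queue=[B,G,C,F,E] q_used=0 → run B
t=45: queue=[B,G,C,F,E] q_used=1 → run B
t=46: queue=[G,C,F,E] q_used=0 → run G
t=47: queue=[G,C,F,E] q_used=1 → run G
t=48: queue=[C,F,E] q_used=0 → run C
t=49: queue=[F,E] q_used=0 → run F

running at tick 20 = A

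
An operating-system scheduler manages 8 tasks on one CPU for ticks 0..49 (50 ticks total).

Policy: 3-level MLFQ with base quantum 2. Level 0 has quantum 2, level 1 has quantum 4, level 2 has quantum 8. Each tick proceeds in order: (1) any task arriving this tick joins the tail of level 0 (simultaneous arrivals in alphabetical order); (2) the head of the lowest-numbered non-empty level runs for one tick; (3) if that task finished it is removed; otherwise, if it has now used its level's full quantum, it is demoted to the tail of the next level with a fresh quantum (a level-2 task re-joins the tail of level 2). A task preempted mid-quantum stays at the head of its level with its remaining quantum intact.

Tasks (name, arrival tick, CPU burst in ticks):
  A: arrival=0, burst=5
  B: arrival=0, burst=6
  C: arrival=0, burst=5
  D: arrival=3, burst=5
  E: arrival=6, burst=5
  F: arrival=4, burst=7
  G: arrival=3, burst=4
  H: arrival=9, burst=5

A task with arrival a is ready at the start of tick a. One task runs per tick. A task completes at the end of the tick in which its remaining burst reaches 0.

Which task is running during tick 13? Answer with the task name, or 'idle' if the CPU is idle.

t=0: L0/L1/L2 = ABC/-/- → run A
t=1: L0/L1/L2 = ABC/-/- → run A
t=2: L0/L1/L2 = BC/A/- → run B
t=3: L0/L1/L2 = BCDG/A/- → run B
t=4: L0/L1/L2 = CDGF/AB/- → run C
t=5: L0/L1/L2 = CDGF/AB/- → run C
t=6: L0/L1/L2 = DGFE/ABC/- → run D
t=7: L0/L1/L2 = DGFE/ABC/- → run D
t=8: L0/L1/L2 = GFE/ABCD/- → run G
t=9: L0/L1/L2 = GFEH/ABCD/- → run G
t=10: L0/L1/L2 = FEH/ABCDG/- → run F
t=11: L0/L1/L2 = FEH/ABCDG/- → run F
t=12: L0/L1/L2 = EH/ABCDGF/- → run E
t=13: L0/L1/L2 = EH/ABCDGF/- → run E
t=14: L0/L1/L2 = H/ABCDGFE/- → run H
t=15: L0/L1/L2 = H/ABCDGFE/- → run H
t=16: L0/L1/L2 = -/ABCDGFEH/- → run A
t=17: L0/L1/L2 = -/ABCDGFEH/- → run A
t=18: L0/L1/L2 = -/ABCDGFEH/- → run A
t=19: L0/L1/L2 = -/BCDGFEH/- → run B
t=20: L0/L1/L2 = -/BCDGFEH/- → run B
t=21: L0/L1/L2 = -/BCDGFEH/- → run B
t=22: L0/L1/L2 = -/BCDGFEH/- → run B
t=23: L0/L1/L2 = -/CDGFEH/- → run C
t=24: L0/L1/L2 = -/CDGFEH/- → run C
t=25: L0/L1/L2 = -/CDGFEH/- → run C
t=26: L0/L1/L2 = -/DGFEH/- → run D
t=27: L0/L1/L2 = -/DGFEH/- → run D
t=28: L0/L1/L2 = -/DGFEH/- → run D
t=29: L0/L1/L2 = -/GFEH/- → run G
t=30: L0/L1/L2 = -/GFEH/- → run G
t=31: L0/L1/L2 = -/FEH/- → run F
t=32: L0/L1/L2 = -/FEH/- → run F
t=33: L0/L1/L2 = -/FEH/- → run F
t=34: L0/L1/L2 = -/FEH/- → run F
t=35: L0/L1/L2 = -/EH/F → run E
t=36: L0/L1/L2 = -/EH/F → run E
t=37: L0/L1/L2 = -/EH/F → run E
t=38: L0/L1/L2 = -/H/F → run H
t=39: L0/L1/L2 = -/H/F → run H
t=40: L0/L1/L2 = -/H/F → run H
t=41: L0/L1/L2 = -/-/F → run F
t=42: (idle)
t=43: (idle)
t=44: (idle)
t=45: (idle)
t=46: (idle)
t=47: (idle)
t=48: (idle)
t=49: (idle)

running at tick 13 = E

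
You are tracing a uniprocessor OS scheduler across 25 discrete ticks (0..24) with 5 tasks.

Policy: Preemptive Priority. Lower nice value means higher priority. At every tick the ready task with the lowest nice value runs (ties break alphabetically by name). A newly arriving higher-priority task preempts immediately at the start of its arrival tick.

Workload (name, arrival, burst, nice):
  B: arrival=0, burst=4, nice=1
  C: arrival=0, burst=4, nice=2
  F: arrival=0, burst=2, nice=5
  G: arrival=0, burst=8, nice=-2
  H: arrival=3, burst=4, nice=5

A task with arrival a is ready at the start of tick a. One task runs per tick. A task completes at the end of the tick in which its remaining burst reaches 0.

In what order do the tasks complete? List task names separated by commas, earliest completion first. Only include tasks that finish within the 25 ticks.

completion order = G, B, C, F, H

t=0: ready={B,C,F,G} → run G
t=1: ready={B,C,F,G} → run G
t=2: ready={B,C,F,G} → run G
t=3: ready={B,C,F,G,H} → run G
t=4: ready={B,C,F,G,H} → run G
t=5: ready={B,C,F,G,H} → run G
t=6: ready={B,C,F,G,H} → run G
t=7: ready={B,C,F,G,H} → run G
t=8: ready={B,C,F,H} → run B
t=9: ready={B,C,F,H} → run B
t=10: ready={B,C,F,H} → run B
t=11: ready={B,C,F,H} → run B
t=12: ready={C,F,H} → run C
t=13: ready={C,F,H} → run C
t=14: ready={C,F,H} → run C
t=15: ready={C,F,H} → run C
t=16: ready={F,H} → run F
t=17: ready={F,H} → run F
t=18: ready={H} → run H
t=19: ready={H} → run H
t=20: ready={H} → run H
t=21: ready={H} → run H
t=22: (idle)
t=23: (idle)
t=24: (idle)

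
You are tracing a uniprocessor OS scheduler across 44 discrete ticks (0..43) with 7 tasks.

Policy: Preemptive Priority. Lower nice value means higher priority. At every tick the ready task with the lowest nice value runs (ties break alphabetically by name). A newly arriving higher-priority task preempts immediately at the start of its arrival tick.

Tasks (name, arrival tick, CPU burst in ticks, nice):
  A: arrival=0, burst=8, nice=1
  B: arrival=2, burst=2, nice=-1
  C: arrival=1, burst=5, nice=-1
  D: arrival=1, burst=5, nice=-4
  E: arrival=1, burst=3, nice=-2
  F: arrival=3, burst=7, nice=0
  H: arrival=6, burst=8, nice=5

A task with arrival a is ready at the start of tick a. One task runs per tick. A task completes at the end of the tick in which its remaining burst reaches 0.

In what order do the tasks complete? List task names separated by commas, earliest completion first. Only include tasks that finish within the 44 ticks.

completion order = D, E, B, C, F, A, H

t=0: ready={A} → run A
t=1: ready={A,C,D,E} → run D
t=2: ready={A,B,C,D,E} → run D
t=3: ready={A,B,C,D,E,F} → run D
t=4: ready={A,B,C,D,E,F} → run D
t=5: ready={A,B,C,D,E,F} → run D
t=6: ready={A,B,C,E,F,H} → run E
t=7: ready={A,B,C,E,F,H} → run E
t=8: ready={A,B,C,E,F,H} → run E
t=9: ready={A,B,C,F,H} → run B
t=10: ready={A,B,C,F,H} → run B
t=11: ready={A,C,F,H} → run C
t=12: ready={A,C,F,H} → run C
t=13: ready={A,C,F,H} → run C
t=14: ready={A,C,F,H} → run C
t=15: ready={A,C,F,H} → run C
t=16: ready={A,F,H} → run F
t=17: ready={A,F,H} → run F
t=18: ready={A,F,H} → run F
t=19: ready={A,F,H} → run F
t=20: ready={A,F,H} → run F
t=21: ready={A,F,H} → run F
t=22: ready={A,F,H} → run F
t=23: ready={A,H} → run A
t=24: ready={A,H} → run A
t=25: ready={A,H} → run A
t=26: ready={A,H} → run A
t=27: ready={A,H} → run A
t=28: ready={A,H} → run A
t=29: ready={A,H} → run A
t=30: ready={H} → run H
t=31: ready={H} → run H
t=32: ready={H} → run H
t=33: ready={H} → run H
t=34: ready={H} → run H
t=35: ready={H} → run H
t=36: ready={H} → run H
t=37: ready={H} → run H
t=38: (idle)
t=39: (idle)
t=40: (idle)
t=41: (idle)
t=42: (idle)
t=43: (idle)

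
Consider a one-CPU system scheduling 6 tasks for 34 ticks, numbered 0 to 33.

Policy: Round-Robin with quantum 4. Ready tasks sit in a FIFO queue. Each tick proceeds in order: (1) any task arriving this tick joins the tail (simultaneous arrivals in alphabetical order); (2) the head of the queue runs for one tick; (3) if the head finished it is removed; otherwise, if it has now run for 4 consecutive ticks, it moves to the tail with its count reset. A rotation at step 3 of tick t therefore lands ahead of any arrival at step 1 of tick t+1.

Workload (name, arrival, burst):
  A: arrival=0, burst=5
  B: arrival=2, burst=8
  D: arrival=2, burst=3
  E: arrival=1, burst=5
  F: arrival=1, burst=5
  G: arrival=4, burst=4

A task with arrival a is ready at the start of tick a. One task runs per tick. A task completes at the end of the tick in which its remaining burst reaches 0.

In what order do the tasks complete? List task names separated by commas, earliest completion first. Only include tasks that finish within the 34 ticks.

t=0: queue=[A] q_used=0 → run A
t=1: queue=[A,E,F] q_used=1 → run A
t=2: queue=[A,E,F,B,D] q_used=2 → run A
t=3: queue=[A,E,F,B,D] q_used=3 → run A
t=4: queue=[E,F,B,D,A,G] q_used=0 → run E
t=5: queue=[E,F,B,D,A,G] q_used=1 → run E
t=6: queue=[E,F,B,D,A,G] q_used=2 → run E
t=7: queue=[E,F,B,D,A,G] q_used=3 → run E
t=8: queue=[F,B,D,A,G,E] q_used=0 → run F
t=9: queue=[F,B,D,A,G,E] q_used=1 → run F
t=10: queue=[F,B,D,A,G,E] q_used=2 → run F
t=11: queue=[F,B,D,A,G,E] q_used=3 → run F
t=12: queue=[B,D,A,G,E,F] q_used=0 → run B
t=13: queue=[B,D,A,G,E,F] q_used=1 → run B
t=14: queue=[B,D,A,G,E,F] q_used=2 → run B
t=15: queue=[B,D,A,G,E,F] q_used=3 → run B
t=16: queue=[D,A,G,E,F,B] q_used=0 → run D
t=17: queue=[D,A,G,E,F,B] q_used=1 → run D
t=18: queue=[D,A,G,E,F,B] q_used=2 → run D
t=19: queue=[A,G,E,F,B] q_used=0 → run A
t=20: queue=[G,E,F,B] q_used=0 → run G
t=21: queue=[G,E,F,B] q_used=1 → run G
t=22: queue=[G,E,F,B] q_used=2 → run G
t=23: queue=[G,E,F,B] q_used=3 → run G
t=24: queue=[E,F,B] q_used=0 → run E
t=25: queue=[F,B] q_used=0 → run F
t=26: queue=[B] q_used=0 → run B
t=27: queue=[B] q_used=1 → run B
t=28: queue=[B] q_used=2 → run B
t=29: queue=[B] q_used=3 → run B
t=30: (idle)
t=31: (idle)
t=32: (idle)
t=33: (idle)

completion order = D, A, G, E, F, B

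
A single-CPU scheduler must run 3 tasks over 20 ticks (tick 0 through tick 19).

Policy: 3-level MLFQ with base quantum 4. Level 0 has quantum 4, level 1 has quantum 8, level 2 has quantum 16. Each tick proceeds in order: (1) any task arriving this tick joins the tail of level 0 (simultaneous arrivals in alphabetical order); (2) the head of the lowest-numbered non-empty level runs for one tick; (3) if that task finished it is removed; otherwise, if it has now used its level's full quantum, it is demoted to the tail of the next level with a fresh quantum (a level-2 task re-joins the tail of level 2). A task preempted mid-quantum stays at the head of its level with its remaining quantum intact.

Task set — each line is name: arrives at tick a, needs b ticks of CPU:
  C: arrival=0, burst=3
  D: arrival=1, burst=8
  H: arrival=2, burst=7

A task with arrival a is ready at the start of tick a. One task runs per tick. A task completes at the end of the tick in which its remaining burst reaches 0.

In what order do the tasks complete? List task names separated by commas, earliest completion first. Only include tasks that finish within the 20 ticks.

t=0: L0/L1/L2 = C/-/- → run C
t=1: L0/L1/L2 = CD/-/- → run C
t=2: L0/L1/L2 = CDH/-/- → run C
t=3: L0/L1/L2 = DH/-/- → run D
t=4: L0/L1/L2 = DH/-/- → run D
t=5: L0/L1/L2 = DH/-/- → run D
t=6: L0/L1/L2 = DH/-/- → run D
t=7: L0/L1/L2 = H/D/- → run H
t=8: L0/L1/L2 = H/D/- → run H
t=9: L0/L1/L2 = H/D/- → run H
t=10: L0/L1/L2 = H/D/- → run H
t=11: L0/L1/L2 = -/DH/- → run D
t=12: L0/L1/L2 = -/DH/- → run D
t=13: L0/L1/L2 = -/DH/- → run D
t=14: L0/L1/L2 = -/DH/- → run D
t=15: L0/L1/L2 = -/H/- → run H
t=16: L0/L1/L2 = -/H/- → run H
t=17: L0/L1/L2 = -/H/- → run H
t=18: (idle)
t=19: (idle)

completion order = C, D, H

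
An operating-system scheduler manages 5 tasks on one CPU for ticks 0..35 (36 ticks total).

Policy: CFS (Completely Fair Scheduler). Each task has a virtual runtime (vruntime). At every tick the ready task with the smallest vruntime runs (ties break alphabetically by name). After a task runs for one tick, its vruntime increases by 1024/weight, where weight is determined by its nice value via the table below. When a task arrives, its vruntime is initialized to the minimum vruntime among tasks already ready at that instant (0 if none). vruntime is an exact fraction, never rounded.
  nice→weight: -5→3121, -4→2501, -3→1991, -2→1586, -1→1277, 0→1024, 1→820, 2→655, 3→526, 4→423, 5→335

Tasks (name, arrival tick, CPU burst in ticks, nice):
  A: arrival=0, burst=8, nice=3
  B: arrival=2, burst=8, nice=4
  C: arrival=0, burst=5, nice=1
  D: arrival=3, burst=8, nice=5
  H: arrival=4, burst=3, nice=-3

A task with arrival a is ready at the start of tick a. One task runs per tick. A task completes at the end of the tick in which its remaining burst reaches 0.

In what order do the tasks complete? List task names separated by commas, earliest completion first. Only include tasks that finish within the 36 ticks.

completion order = H, C, A, B, D

t=0: vr[A=0 C=0] → run A
t=1: vr[A=512/263 C=0] → run C
t=2: vr[A=512/263 B=256/205 C=256/205] → run B
t=3: vr[A=512/263 B=318208/86715 C=256/205 D=256/205] → run C
t=4: vr[A=512/263 B=318208/86715 C=512/205 D=256/205 H=256/205] → run D
t=5: vr[A=512/263 B=318208/86715 C=512/205 D=59136/13735 H=256/205] → run H
t=6: vr[A=512/263 B=318208/86715 C=512/205 D=59136/13735 H=719616/408155] → run H
t=7: vr[A=512/263 B=318208/86715 C=512/205 D=59136/13735 H=929536/408155] → run A
t=8: vr[A=1024/263 B=318208/86715 C=512/205 D=59136/13735 H=929536/408155] → run H
t=9: vr[A=1024/263 B=318208/86715 C=512/205 D=59136/13735] → run C
t=10: vr[A=1024/263 B=318208/86715 C=768/205 D=59136/13735] → run B
t=11: vr[A=1024/263 B=528128/86715 C=768/205 D=59136/13735] → run C
t=12: vr[A=1024/263 B=528128/86715 C=1024/205 D=59136/13735] → run A
t=13: vr[A=1536/263 B=528128/86715 C=1024/205 D=59136/13735] → run D
t=14: vr[A=1536/263 B=528128/86715 C=1024/205 D=20224/2747] → run C
t=15: vr[A=1536/263 B=528128/86715 D=20224/2747] → run A
t=16: vr[A=2048/263 B=528128/86715 D=20224/2747] → run B
t=17: vr[A=2048/263 B=246016/28905 D=20224/2747] → run D
t=18: vr[A=2048/263 B=246016/28905 D=143104/13735] → run A
t=19: vr[A=2560/263 B=246016/28905 D=143104/13735] → run B
t=20: vr[A=2560/263 B=947968/86715 D=143104/13735] → run A
t=21: vr[A=3072/263 B=947968/86715 D=143104/13735] → run D
t=22: vr[A=3072/263 B=947968/86715 D=185088/13735] → run B
t=23: vr[A=3072/263 B=1157888/86715 D=185088/13735] → run A
t=24: vr[A=3584/263 B=1157888/86715 D=185088/13735] → run B
t=25: vr[A=3584/263 B=455936/28905 D=185088/13735] → run D
t=26: vr[A=3584/263 B=455936/28905 D=227072/13735] → run A
t=27: vr[B=455936/28905 D=227072/13735] → run B
t=28: vr[B=1577728/86715 D=227072/13735] → run D
t=29: vr[B=1577728/86715 D=269056/13735] → run B
t=30: vr[D=269056/13735] → run D
t=31: vr[D=62208/2747] → run D
t=32: (idle)
t=33: (idle)
t=34: (idle)
t=35: (idle)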